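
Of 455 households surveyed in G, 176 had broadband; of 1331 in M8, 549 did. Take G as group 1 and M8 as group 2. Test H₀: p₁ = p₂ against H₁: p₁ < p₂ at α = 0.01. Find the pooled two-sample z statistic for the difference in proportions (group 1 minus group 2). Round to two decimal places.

p̂₁ = 176/455 ≈ 0.3868, p̂₂ = 549/1331 ≈ 0.4125.
Pooled p̂ = (176+549)/(455+1331) = 725/1786 = 0.4059.
SE = √(0.241152 × 0.00294912) = 0.0267.
z = (0.3868 − 0.4125)/0.0267 = -0.0257/0.0267 = -0.96.
p-value = P(Z < -0.962) ≈ 0.1680. With α = 0.01, fail to reject H₀.

z = -0.96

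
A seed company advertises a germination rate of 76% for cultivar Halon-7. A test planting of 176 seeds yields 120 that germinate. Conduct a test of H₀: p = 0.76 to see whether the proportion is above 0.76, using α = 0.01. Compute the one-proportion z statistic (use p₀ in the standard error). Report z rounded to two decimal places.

p̂ = 120/176 = 0.6818.
SE = √(p₀(1−p₀)/n) = √(0.1824/176) = 0.0322.
z = (0.6818 − 0.76)/0.0322 = -0.0782/0.0322 = -2.43.
p-value = P(Z > -2.429) ≈ 0.9924. With α = 0.01, fail to reject H₀.

z = -2.43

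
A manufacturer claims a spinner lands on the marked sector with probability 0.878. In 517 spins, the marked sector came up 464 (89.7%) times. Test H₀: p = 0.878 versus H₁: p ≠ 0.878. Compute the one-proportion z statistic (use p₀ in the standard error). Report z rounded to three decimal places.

p̂ = 464/517 ≈ 0.89749.
Standard error under H₀: √(0.878×0.122/517) = 0.01439.
z = (0.89749 − 0.878)/0.01439 = 0.01949/0.01439 = 1.354.
Two-sided p-value ≈ 2·Φ(−1.354) = 0.1758.

z = 1.354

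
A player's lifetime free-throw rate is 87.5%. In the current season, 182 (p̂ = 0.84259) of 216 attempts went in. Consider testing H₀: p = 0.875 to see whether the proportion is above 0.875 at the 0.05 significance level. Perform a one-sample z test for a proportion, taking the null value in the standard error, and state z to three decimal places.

z = -1.440

p̂ = 182/216 ≈ 0.84259.
Under H₀, SE = √(0.875·0.125/216) = √(0.000506366) = 0.02250.
z = (0.84259 − 0.875)/0.02250 = -0.03241/0.02250 = -1.440.
p-value = P(Z > -1.440) ≈ 0.9251. With α = 0.05, fail to reject H₀.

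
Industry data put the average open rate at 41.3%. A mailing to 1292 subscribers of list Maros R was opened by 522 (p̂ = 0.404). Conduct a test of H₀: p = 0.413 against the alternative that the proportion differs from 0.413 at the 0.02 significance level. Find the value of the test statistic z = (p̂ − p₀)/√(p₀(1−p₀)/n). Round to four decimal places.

p̂ = 522/1292 = 0.404025.
SE = √(p₀(1−p₀)/n) = √(0.24243/1292) = 0.013698.
z = (0.404025 − 0.413)/0.013698 = -0.008975/0.013698 = -0.6552.
Two-sided p-value ≈ 2·Φ(−0.655) = 0.5123; since p > α = 0.02, fail to reject H₀.

z = -0.6552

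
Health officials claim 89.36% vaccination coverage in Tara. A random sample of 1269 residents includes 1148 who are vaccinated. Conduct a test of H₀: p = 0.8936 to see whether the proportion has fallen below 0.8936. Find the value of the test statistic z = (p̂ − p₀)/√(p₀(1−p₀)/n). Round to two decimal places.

p̂ = 1148/1269 ≈ 0.90465.
Under H₀, SE = √(0.8936·0.1064/1269) = √(7.49244e-05) = 0.00866.
z = (0.90465 − 0.8936)/0.00866 = 0.01105/0.00866 = 1.28.
p-value = P(Z < 1.277) ≈ 0.8991.

z = 1.28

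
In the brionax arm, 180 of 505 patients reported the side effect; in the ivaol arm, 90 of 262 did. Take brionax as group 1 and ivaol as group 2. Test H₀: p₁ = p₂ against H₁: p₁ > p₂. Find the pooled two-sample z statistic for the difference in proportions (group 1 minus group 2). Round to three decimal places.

p̂₁ = 180/505 = 0.356436, p̂₂ = 90/262 = 0.343511.
Pooled p̂ = (180+90)/(505+262) = 270/767 = 0.352021.
SE = √(p̂(1−p̂)(1/n₁+1/n₂)) = √(0.352021·0.647979·0.00579699) = √(0.00132231) = 0.036364.
z = (0.356436 − 0.343511)/0.036364 = 0.012925/0.036364 = 0.355.

z = 0.355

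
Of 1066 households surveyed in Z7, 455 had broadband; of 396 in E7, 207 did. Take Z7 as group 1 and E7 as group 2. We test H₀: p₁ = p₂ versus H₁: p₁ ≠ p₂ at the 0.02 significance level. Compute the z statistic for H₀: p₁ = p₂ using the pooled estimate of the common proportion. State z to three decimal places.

z = -3.274

p̂₁ = 455/1066 = 0.42683, p̂₂ = 207/396 = 0.52273.
Pooled p̂ = (455+207)/(1066+396) = 662/1462 = 0.45280.
SE = √(p̂(1−p̂)(1/n₁+1/n₂)) = √(0.45280·0.54720·0.00346334) = √(0.00085812) = 0.02929.
z = (0.42683 − 0.52273)/0.02929 = -0.09590/0.02929 = -3.274.
Two-sided p-value ≈ 2·Φ(−3.274) = 0.0011; since p < α = 0.02, reject H₀.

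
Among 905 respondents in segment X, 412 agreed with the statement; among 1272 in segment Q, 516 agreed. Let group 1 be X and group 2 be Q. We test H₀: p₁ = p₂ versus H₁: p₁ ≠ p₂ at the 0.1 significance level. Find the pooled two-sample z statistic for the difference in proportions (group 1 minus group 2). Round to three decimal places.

p̂₁ = 412/905 = 0.455249, p̂₂ = 516/1272 = 0.405660.
Pooled p̂ = (412+516)/(905+1272) = 928/2177 = 0.426275.
SE = √(0.244565 × 0.00189114) = 0.021506.
z = (0.455249 − 0.405660)/0.021506 = 0.049589/0.021506 = 2.306.
p-value = 2·P(Z > 2.306) ≈ 0.0211. With α = 0.1, reject H₀.

z = 2.306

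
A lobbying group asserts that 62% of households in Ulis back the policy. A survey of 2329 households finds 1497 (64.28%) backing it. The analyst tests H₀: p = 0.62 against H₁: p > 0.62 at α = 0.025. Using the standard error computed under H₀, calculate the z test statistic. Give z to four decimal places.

p̂ = 1497/2329 = 0.642765.
SE = √(p₀(1−p₀)/n) = √(0.2356/2329) = 0.010058.
z = (0.642765 − 0.62)/0.010058 = 0.022765/0.010058 = 2.2634.
p-value = P(Z > 2.263) ≈ 0.0118, so at α = 0.025 we reject H₀.

z = 2.2634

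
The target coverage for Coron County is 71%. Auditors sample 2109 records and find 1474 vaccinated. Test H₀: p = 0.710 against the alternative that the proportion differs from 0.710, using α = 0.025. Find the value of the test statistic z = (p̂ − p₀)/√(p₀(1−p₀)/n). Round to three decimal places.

p̂ = 1474/2109 ≈ 0.69891.
Under H₀, SE = √(0.71·0.29/2109) = √(9.76292e-05) = 0.00988.
z = (0.69891 − 0.71)/0.00988 = -0.01109/0.00988 = -1.122.
p-value = 2·P(Z > 1.122) ≈ 0.2617, so at α = 0.025 we fail to reject H₀.

z = -1.122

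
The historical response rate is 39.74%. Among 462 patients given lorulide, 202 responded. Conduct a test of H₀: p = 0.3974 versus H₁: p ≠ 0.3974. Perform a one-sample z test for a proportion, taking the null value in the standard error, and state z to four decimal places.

p̂ = 202/462 = 0.437229.
Standard error under H₀: √(0.3974×0.6026/462) = 0.022767.
z = (0.437229 − 0.3974)/0.022767 = 0.039829/0.022767 = 1.7494.
Two-sided p-value ≈ 2·Φ(−1.749) = 0.0802.

z = 1.7494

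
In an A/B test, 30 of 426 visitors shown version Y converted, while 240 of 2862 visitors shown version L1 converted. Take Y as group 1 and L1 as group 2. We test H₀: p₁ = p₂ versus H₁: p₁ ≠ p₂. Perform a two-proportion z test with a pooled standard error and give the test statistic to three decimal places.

z = -0.942

p̂₁ = 30/426 ≈ 0.07042, p̂₂ = 240/2862 ≈ 0.08386.
Pooled p̂ = (30+240)/(426+2862) = 270/3288 = 0.08212.
SE = √(0.0753736 × 0.00269682) = 0.01426.
z = (0.07042 − 0.08386)/0.01426 = -0.01344/0.01426 = -0.942.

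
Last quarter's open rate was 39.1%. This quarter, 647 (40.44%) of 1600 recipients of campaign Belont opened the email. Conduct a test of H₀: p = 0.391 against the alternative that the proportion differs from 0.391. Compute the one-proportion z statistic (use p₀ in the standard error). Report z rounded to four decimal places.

z = 1.0964

p̂ = 647/1600 ≈ 0.404375.
Standard error under H₀: √(0.391×0.609/1600) = 0.012199.
z = (0.404375 − 0.391)/0.012199 = 0.013375/0.012199 = 1.0964.
p-value = 2·P(Z > 1.096) ≈ 0.2729.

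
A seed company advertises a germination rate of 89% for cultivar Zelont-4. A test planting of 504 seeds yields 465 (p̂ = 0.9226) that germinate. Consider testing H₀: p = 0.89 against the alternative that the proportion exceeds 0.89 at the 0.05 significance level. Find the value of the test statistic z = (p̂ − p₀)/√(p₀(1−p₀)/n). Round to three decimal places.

z = 2.340

p̂ = 465/504 = 0.92262.
SE = √(p₀(1−p₀)/n) = √(0.0979/504) = 0.01394.
z = (0.92262 − 0.89)/0.01394 = 0.03262/0.01394 = 2.340.
p-value = P(Z > 2.340) ≈ 0.0096. With α = 0.05, reject H₀.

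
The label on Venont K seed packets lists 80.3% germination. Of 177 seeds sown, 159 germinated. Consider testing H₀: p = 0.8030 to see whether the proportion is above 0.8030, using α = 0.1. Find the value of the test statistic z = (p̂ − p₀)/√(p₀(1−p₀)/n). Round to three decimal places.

z = 3.188

p̂ = 159/177 ≈ 0.89831.
SE = √(p₀(1−p₀)/n) = √(0.15819/177) = 0.02990.
z = (0.89831 − 0.803)/0.02990 = 0.09531/0.02990 = 3.188.
p-value = P(Z > 3.188) ≈ 0.0007; since p < α = 0.1, reject H₀.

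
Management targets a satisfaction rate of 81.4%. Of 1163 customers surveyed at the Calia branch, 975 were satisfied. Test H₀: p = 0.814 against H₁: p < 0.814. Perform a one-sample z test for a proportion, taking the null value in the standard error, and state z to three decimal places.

p̂ = 975/1163 = 0.83835.
Under H₀, SE = √(0.814·0.186/1163) = √(0.000130184) = 0.01141.
z = (0.83835 − 0.814)/0.01141 = 0.02435/0.01141 = 2.134.
p-value = P(Z < 2.134) ≈ 0.9836.

z = 2.134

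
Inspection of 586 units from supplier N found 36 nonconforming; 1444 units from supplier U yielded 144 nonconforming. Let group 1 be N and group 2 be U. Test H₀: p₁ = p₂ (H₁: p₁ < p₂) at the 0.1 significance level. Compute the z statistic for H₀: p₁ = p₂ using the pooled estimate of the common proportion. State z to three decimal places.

p̂₁ = 36/586 ≈ 0.061433, p̂₂ = 144/1444 ≈ 0.099723.
Pooled p̂ = (36+144)/(586+1444) = 180/2030 = 0.088670.
SE = √(0.0808076 × 0.00239901) = 0.013923.
z = (0.061433 − 0.099723)/0.013923 = -0.038290/0.013923 = -2.750.
p-value = P(Z < -2.750) ≈ 0.0030; since p < α = 0.1, reject H₀.

z = -2.750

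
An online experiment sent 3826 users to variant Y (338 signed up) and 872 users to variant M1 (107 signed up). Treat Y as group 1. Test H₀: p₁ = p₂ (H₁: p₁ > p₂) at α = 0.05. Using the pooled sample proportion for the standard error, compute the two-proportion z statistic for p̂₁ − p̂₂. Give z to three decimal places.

p̂₁ = 338/3826 ≈ 0.08834, p̂₂ = 107/872 ≈ 0.12271.
Pooled p̂ = (338+107)/(3826+872) = 445/4698 = 0.09472.
SE = √(p̂(1−p̂)(1/n₁+1/n₂)) = √(0.09472·0.90528·0.00140816) = √(0.000120748) = 0.01099.
z = (0.08834 − 0.12271)/0.01099 = -0.03437/0.01099 = -3.127.
p-value = P(Z > -3.127) ≈ 0.9991; since p > α = 0.05, fail to reject H₀.

z = -3.127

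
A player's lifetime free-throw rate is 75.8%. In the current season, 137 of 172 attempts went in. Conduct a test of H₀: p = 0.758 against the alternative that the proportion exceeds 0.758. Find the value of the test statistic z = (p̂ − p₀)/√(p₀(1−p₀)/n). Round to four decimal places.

z = 1.1793

p̂ = 137/172 = 0.796512.
Under H₀, SE = √(0.758·0.242/172) = √(0.00106649) = 0.032657.
z = (0.796512 − 0.758)/0.032657 = 0.038512/0.032657 = 1.1793.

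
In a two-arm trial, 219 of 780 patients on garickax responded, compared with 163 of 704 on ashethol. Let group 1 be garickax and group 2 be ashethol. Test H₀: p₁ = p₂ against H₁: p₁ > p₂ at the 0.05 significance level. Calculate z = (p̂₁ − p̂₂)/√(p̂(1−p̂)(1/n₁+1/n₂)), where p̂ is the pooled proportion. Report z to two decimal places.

p̂₁ = 219/780 = 0.2808, p̂₂ = 163/704 = 0.2315.
Pooled p̂ = (219+163)/(780+704) = 382/1484 = 0.2574.
SE = √(0.191151 × 0.00270251) = 0.0227.
z = (0.2808 − 0.2315)/0.0227 = 0.0493/0.0227 = 2.17.
p-value = P(Z > 2.166) ≈ 0.0151. With α = 0.05, reject H₀.

z = 2.17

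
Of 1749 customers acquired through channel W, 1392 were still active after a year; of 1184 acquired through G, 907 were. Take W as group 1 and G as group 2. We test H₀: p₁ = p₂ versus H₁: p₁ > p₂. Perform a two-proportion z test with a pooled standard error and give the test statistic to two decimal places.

p̂₁ = 1392/1749 ≈ 0.7959, p̂₂ = 907/1184 ≈ 0.7660.
Pooled p̂ = (1392+907)/(1749+1184) = 2299/2933 = 0.7838.
SE = √(p̂(1−p̂)(1/n₁+1/n₂)) = √(0.7838·0.2162·0.00141635) = √(0.00023998) = 0.0155.
z = (0.7959 − 0.7660)/0.0155 = 0.0299/0.0155 = 1.93.
p-value = P(Z > 1.926) ≈ 0.0271.

z = 1.93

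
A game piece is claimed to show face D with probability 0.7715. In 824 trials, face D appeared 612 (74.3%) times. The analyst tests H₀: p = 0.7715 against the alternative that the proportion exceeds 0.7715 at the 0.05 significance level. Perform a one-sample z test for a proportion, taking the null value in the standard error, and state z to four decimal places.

z = -1.9677

p̂ = 612/824 ≈ 0.742718.
Standard error under H₀: √(0.7715×0.2285/824) = 0.014627.
z = (0.742718 − 0.7715)/0.014627 = -0.028782/0.014627 = -1.9677.
p-value = P(Z > -1.968) ≈ 0.9755, so at α = 0.05 we fail to reject H₀.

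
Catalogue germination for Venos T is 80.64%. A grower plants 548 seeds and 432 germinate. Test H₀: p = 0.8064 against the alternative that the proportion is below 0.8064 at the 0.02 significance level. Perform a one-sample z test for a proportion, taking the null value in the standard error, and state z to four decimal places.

p̂ = 432/548 ≈ 0.788321.
Under H₀, SE = √(0.8064·0.1936/548) = √(0.000284889) = 0.016879.
z = (0.788321 − 0.8064)/0.016879 = -0.018079/0.016879 = -1.0711.
p-value = P(Z < -1.071) ≈ 0.1421. With α = 0.02, fail to reject H₀.

z = -1.0711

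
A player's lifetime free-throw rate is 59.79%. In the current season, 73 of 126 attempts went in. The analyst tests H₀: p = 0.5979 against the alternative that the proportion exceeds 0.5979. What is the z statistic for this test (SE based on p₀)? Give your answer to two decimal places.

p̂ = 73/126 ≈ 0.5794.
Standard error under H₀: √(0.5979×0.4021/126) = 0.0437.
z = (0.5794 − 0.5979)/0.0437 = -0.0185/0.0437 = -0.42.
p-value = P(Z > -0.424) ≈ 0.6643.

z = -0.42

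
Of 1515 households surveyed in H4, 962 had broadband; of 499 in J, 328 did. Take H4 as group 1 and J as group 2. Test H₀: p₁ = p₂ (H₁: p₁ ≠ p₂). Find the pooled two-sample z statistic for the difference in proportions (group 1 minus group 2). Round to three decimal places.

z = -0.902

p̂₁ = 962/1515 ≈ 0.634983, p̂₂ = 328/499 ≈ 0.657315.
Pooled p̂ = (962+328)/(1515+499) = 1290/2014 = 0.640516.
SE = √(0.230255 × 0.00266407) = 0.024767.
z = (0.634983 − 0.657315)/0.024767 = -0.022332/0.024767 = -0.902.
Two-sided p-value ≈ 2·Φ(−0.902) = 0.3672.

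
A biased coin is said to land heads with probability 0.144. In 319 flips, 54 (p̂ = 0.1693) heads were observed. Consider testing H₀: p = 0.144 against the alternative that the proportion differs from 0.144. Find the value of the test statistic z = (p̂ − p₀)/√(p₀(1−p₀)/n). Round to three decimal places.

p̂ = 54/319 ≈ 0.16928.
SE = √(p₀(1−p₀)/n) = √(0.12326/319) = 0.01966.
z = (0.16928 − 0.144)/0.01966 = 0.02528/0.01966 = 1.286.
p-value = 2·P(Z > 1.286) ≈ 0.1984.

z = 1.286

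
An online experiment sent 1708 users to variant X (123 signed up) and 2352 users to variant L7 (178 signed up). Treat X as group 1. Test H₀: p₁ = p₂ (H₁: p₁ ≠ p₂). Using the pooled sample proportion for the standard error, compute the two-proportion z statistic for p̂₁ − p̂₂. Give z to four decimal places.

z = -0.4402

p̂₁ = 123/1708 = 0.0720141, p̂₂ = 178/2352 = 0.0756803.
Pooled p̂ = (123+178)/(1708+2352) = 301/4060 = 0.0741379.
SE = √(0.0686415 × 0.00101065) = 0.0083290.
z = (0.0720141 − 0.0756803)/0.0083290 = -0.0036662/0.0083290 = -0.4402.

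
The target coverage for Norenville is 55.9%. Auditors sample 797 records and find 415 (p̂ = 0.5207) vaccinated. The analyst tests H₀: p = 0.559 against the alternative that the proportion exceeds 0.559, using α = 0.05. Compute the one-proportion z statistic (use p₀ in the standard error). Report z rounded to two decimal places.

p̂ = 415/797 ≈ 0.5207.
Standard error under H₀: √(0.559×0.441/797) = 0.0176.
z = (0.5207 − 0.559)/0.0176 = -0.0383/0.0176 = -2.18.
p-value = P(Z > -2.178) ≈ 0.9853; since p > α = 0.05, fail to reject H₀.

z = -2.18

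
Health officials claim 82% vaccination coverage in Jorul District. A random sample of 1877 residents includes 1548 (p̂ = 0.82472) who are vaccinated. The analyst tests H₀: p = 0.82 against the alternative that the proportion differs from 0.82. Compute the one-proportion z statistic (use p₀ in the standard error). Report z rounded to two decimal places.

p̂ = 1548/1877 = 0.8247.
Under H₀, SE = √(0.82·0.18/1877) = √(7.86361e-05) = 0.0089.
z = (0.8247 − 0.82)/0.0089 = 0.0047/0.0089 = 0.53.

z = 0.53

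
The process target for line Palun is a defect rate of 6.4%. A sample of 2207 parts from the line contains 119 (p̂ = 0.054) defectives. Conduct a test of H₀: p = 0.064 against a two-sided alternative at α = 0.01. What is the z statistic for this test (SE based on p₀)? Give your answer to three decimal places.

z = -1.935

p̂ = 119/2207 = 0.05392.
SE = √(p₀(1−p₀)/n) = √(0.059904/2207) = 0.00521.
z = (0.05392 − 0.064)/0.00521 = -0.01008/0.00521 = -1.935.
Two-sided p-value ≈ 2·Φ(−1.935) = 0.0530. With α = 0.01, fail to reject H₀.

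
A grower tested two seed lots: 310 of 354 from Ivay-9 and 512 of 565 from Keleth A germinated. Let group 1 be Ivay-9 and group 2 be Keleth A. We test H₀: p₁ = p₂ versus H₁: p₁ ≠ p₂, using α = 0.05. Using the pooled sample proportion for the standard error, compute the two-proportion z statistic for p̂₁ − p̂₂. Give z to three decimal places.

p̂₁ = 310/354 ≈ 0.875706, p̂₂ = 512/565 ≈ 0.906195.
Pooled p̂ = (310+512)/(354+565) = 822/919 = 0.894450.
SE = √(p̂(1−p̂)(1/n₁+1/n₂)) = √(0.894450·0.105550·0.00459477) = √(0.000433787) = 0.020828.
z = (0.875706 − 0.906195)/0.020828 = -0.030489/0.020828 = -1.464.
Two-sided p-value ≈ 2·Φ(−1.464) = 0.1432. With α = 0.05, fail to reject H₀.

z = -1.464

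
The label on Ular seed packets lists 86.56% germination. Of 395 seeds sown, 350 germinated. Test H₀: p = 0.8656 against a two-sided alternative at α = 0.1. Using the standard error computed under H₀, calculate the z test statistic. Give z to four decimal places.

z = 1.1931

p̂ = 350/395 = 0.886076.
Under H₀, SE = √(0.8656·0.1344/395) = √(0.000294523) = 0.017162.
z = (0.886076 − 0.8656)/0.017162 = 0.020476/0.017162 = 1.1931.
Two-sided p-value ≈ 2·Φ(−1.193) = 0.2328; since p > α = 0.1, fail to reject H₀.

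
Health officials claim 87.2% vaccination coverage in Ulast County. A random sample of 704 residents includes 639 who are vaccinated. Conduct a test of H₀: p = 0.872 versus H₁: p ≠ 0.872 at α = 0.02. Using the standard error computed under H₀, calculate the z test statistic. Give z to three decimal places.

p̂ = 639/704 = 0.90767.
Standard error under H₀: √(0.872×0.128/704) = 0.01259.
z = (0.90767 − 0.872)/0.01259 = 0.03567/0.01259 = 2.833.
p-value = 2·P(Z > 2.833) ≈ 0.0046, so at α = 0.02 we reject H₀.

z = 2.833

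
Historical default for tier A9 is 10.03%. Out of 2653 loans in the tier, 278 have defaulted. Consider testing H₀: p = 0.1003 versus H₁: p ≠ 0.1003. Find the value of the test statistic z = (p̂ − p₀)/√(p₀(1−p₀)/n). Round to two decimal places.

p̂ = 278/2653 = 0.10479.
SE = √(p₀(1−p₀)/n) = √(0.09024/2653) = 0.00583.
z = (0.10479 − 0.1003)/0.00583 = 0.00449/0.00583 = 0.77.

z = 0.77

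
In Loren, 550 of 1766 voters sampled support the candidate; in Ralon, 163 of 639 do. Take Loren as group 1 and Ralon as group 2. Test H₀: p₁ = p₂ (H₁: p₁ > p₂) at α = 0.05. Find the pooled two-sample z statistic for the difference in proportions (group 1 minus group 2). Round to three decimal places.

z = 2.673

p̂₁ = 550/1766 = 0.31144, p̂₂ = 163/639 = 0.25509.
Pooled p̂ = (550+163)/(1766+639) = 713/2405 = 0.29647.
SE = √(0.208574 × 0.0021312) = 0.02108.
z = (0.31144 − 0.25509)/0.02108 = 0.05635/0.02108 = 2.673.
p-value = P(Z > 2.673) ≈ 0.0038. With α = 0.05, reject H₀.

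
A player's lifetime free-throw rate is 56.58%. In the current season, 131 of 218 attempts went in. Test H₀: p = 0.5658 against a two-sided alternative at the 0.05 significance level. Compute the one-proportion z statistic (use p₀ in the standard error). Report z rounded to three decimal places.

p̂ = 131/218 = 0.60092.
Standard error under H₀: √(0.5658×0.4342/218) = 0.03357.
z = (0.60092 − 0.5658)/0.03357 = 0.03512/0.03357 = 1.046.
p-value = 2·P(Z > 1.046) ≈ 0.2955, so at α = 0.05 we fail to reject H₀.

z = 1.046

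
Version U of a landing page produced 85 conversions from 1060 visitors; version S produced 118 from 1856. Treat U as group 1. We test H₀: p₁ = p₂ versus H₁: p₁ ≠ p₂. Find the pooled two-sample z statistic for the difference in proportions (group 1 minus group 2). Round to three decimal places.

p̂₁ = 85/1060 = 0.08019, p̂₂ = 118/1856 = 0.06358.
Pooled p̂ = (85+118)/(1060+1856) = 203/2916 = 0.06962.
SE = √(0.0647695 × 0.00148219) = 0.00980.
z = (0.08019 − 0.06358)/0.00980 = 0.01661/0.00980 = 1.695.
Two-sided p-value ≈ 2·Φ(−1.695) = 0.0900.

z = 1.695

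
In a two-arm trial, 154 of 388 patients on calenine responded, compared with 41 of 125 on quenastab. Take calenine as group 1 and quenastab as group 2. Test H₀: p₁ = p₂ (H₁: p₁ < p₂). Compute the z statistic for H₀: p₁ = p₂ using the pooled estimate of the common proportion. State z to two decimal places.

p̂₁ = 154/388 ≈ 0.3969, p̂₂ = 41/125 ≈ 0.3280.
Pooled p̂ = (154+41)/(388+125) = 195/513 = 0.3801.
SE = √(0.235628 × 0.0105773) = 0.0499.
z = (0.3969 − 0.3280)/0.0499 = 0.0689/0.0499 = 1.38.
p-value = P(Z < 1.380) ≈ 0.9162.

z = 1.38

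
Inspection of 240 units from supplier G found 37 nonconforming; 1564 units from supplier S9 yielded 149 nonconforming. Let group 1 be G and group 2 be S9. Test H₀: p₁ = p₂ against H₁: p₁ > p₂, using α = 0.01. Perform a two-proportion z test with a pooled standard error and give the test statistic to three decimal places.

z = 2.794

p̂₁ = 37/240 ≈ 0.15417, p̂₂ = 149/1564 ≈ 0.09527.
Pooled p̂ = (37+149)/(240+1564) = 186/1804 = 0.10310.
SE = √(p̂(1−p̂)(1/n₁+1/n₂)) = √(0.10310·0.89690·0.00480605) = √(0.000444434) = 0.02108.
z = (0.15417 − 0.09527)/0.02108 = 0.05890/0.02108 = 2.794.
p-value = P(Z > 2.794) ≈ 0.0026, so at α = 0.01 we reject H₀.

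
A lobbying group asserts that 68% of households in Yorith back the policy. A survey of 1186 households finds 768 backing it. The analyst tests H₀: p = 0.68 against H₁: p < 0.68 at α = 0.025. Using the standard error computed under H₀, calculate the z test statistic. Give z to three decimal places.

p̂ = 768/1186 = 0.64755.
Under H₀, SE = √(0.68·0.32/1186) = √(0.000183474) = 0.01355.
z = (0.64755 − 0.68)/0.01355 = -0.03245/0.01355 = -2.395.
p-value = P(Z < -2.395) ≈ 0.0083; since p < α = 0.025, reject H₀.

z = -2.395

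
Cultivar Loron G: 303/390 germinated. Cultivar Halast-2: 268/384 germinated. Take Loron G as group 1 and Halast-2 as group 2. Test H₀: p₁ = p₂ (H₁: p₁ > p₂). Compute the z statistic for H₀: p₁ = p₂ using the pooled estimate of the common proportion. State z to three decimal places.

z = 2.498

p̂₁ = 303/390 ≈ 0.77692, p̂₂ = 268/384 ≈ 0.69792.
Pooled p̂ = (303+268)/(390+384) = 571/774 = 0.73773.
SE = √(0.193486 × 0.00516827) = 0.03162.
z = (0.77692 − 0.69792)/0.03162 = 0.07900/0.03162 = 2.498.
p-value = P(Z > 2.498) ≈ 0.0062.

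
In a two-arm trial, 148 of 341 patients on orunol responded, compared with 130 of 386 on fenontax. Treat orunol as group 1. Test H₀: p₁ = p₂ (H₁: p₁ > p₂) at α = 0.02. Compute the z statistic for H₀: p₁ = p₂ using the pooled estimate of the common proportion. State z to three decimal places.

z = 2.692

p̂₁ = 148/341 ≈ 0.43402, p̂₂ = 130/386 ≈ 0.33679.
Pooled p̂ = (148+130)/(341+386) = 278/727 = 0.38239.
SE = √(p̂(1−p̂)(1/n₁+1/n₂)) = √(0.38239·0.61761·0.00552322) = √(0.00130441) = 0.03612.
z = (0.43402 − 0.33679)/0.03612 = 0.09723/0.03612 = 2.692.
p-value = P(Z > 2.692) ≈ 0.0036, so at α = 0.02 we reject H₀.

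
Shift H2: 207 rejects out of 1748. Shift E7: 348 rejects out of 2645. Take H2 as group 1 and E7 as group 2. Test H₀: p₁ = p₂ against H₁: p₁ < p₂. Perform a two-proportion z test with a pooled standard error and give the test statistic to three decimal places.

z = -1.284

p̂₁ = 207/1748 ≈ 0.11842, p̂₂ = 348/2645 ≈ 0.13157.
Pooled p̂ = (207+348)/(1748+2645) = 555/4393 = 0.12634.
SE = √(0.110376 × 0.000950154) = 0.01024.
z = (0.11842 − 0.13157)/0.01024 = -0.01315/0.01024 = -1.284.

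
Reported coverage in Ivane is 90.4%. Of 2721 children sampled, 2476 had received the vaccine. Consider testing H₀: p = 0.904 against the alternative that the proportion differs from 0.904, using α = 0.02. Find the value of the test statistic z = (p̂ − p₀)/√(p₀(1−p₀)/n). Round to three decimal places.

p̂ = 2476/2721 = 0.90996.
SE = √(p₀(1−p₀)/n) = √(0.086784/2721) = 0.00565.
z = (0.90996 − 0.904)/0.00565 = 0.00596/0.00565 = 1.055.
Two-sided p-value ≈ 2·Φ(−1.055) = 0.2913, so at α = 0.02 we fail to reject H₀.

z = 1.055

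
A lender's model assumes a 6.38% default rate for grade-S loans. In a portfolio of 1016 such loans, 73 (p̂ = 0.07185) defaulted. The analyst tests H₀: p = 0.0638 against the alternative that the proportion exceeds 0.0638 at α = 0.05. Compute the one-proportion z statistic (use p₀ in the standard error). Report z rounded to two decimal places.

p̂ = 73/1016 = 0.0719.
SE = √(p₀(1−p₀)/n) = √(0.05973/1016) = 0.0077.
z = (0.0719 − 0.0638)/0.0077 = 0.0081/0.0077 = 1.05.
p-value = P(Z > 1.050) ≈ 0.1469; since p > α = 0.05, fail to reject H₀.

z = 1.05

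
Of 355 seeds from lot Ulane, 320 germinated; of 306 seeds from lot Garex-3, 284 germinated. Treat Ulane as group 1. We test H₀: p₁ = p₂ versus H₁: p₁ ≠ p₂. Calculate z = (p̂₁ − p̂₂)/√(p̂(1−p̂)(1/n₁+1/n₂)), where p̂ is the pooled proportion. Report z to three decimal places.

z = -1.219

p̂₁ = 320/355 = 0.90141, p̂₂ = 284/306 = 0.92810.
Pooled p̂ = (320+284)/(355+306) = 604/661 = 0.91377.
SE = √(0.0787969 × 0.00608488) = 0.02190.
z = (0.90141 − 0.92810)/0.02190 = -0.02669/0.02190 = -1.219.
Two-sided p-value ≈ 2·Φ(−1.219) = 0.2228.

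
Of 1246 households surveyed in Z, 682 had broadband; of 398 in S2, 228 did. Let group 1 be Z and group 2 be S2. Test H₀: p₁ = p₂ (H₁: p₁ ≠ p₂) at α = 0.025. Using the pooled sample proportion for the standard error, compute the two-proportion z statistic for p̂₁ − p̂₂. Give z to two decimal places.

z = -0.89

p̂₁ = 682/1246 = 0.5474, p̂₂ = 228/398 = 0.5729.
Pooled p̂ = (682+228)/(1246+398) = 910/1644 = 0.5535.
SE = √(p̂(1−p̂)(1/n₁+1/n₂)) = √(0.5535·0.4465·0.00331513) = √(0.000819284) = 0.0286.
z = (0.5474 − 0.5729)/0.0286 = -0.0255/0.0286 = -0.89.
Two-sided p-value ≈ 2·Φ(−0.891) = 0.3727; since p > α = 0.025, fail to reject H₀.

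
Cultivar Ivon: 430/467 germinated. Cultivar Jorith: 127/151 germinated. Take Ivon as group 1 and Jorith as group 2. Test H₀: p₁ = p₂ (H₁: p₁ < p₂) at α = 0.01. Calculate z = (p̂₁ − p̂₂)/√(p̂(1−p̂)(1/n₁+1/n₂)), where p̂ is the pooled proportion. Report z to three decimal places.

z = 2.855

p̂₁ = 430/467 = 0.92077, p̂₂ = 127/151 = 0.84106.
Pooled p̂ = (430+127)/(467+151) = 557/618 = 0.90129.
SE = √(p̂(1−p̂)(1/n₁+1/n₂)) = √(0.90129·0.09871·0.00876384) = √(0.000779655) = 0.02792.
z = (0.92077 − 0.84106)/0.02792 = 0.07971/0.02792 = 2.855.
p-value = P(Z < 2.855) ≈ 0.9978. With α = 0.01, fail to reject H₀.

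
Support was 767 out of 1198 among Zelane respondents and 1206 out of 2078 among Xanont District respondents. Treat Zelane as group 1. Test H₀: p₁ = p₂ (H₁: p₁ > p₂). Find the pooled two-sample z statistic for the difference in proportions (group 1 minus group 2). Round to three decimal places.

p̂₁ = 767/1198 = 0.64023, p̂₂ = 1206/2078 = 0.58037.
Pooled p̂ = (767+1206)/(1198+2078) = 1973/3276 = 0.60226.
SE = √(0.239543 × 0.00131596) = 0.01775.
z = (0.64023 − 0.58037)/0.01775 = 0.05986/0.01775 = 3.372.
p-value = P(Z > 3.372) ≈ 0.0004.

z = 3.372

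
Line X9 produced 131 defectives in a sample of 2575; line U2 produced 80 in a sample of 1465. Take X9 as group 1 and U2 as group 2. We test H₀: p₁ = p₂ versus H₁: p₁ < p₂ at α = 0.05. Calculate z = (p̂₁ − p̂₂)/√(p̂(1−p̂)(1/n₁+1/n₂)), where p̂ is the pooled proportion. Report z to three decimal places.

z = -0.513

p̂₁ = 131/2575 ≈ 0.050874, p̂₂ = 80/1465 ≈ 0.054608.
Pooled p̂ = (131+80)/(2575+1465) = 211/4040 = 0.052228.
SE = √(0.0495 × 0.00107094) = 0.007281.
z = (0.050874 − 0.054608)/0.007281 = -0.003734/0.007281 = -0.513.
p-value = P(Z < -0.513) ≈ 0.3040; since p > α = 0.05, fail to reject H₀.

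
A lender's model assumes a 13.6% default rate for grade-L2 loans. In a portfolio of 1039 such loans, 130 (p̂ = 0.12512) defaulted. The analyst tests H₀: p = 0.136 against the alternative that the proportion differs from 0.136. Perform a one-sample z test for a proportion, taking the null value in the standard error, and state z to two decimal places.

z = -1.02

p̂ = 130/1039 = 0.12512.
Under H₀, SE = √(0.136·0.864/1039) = √(0.000113093) = 0.01063.
z = (0.12512 − 0.136)/0.01063 = -0.01088/0.01063 = -1.02.
Two-sided p-value ≈ 2·Φ(−1.023) = 0.3063.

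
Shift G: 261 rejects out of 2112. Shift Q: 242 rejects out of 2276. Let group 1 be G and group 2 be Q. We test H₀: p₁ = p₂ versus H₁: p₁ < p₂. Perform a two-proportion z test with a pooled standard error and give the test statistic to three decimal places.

p̂₁ = 261/2112 = 0.1235795, p̂₂ = 242/2276 = 0.1063269.
Pooled p̂ = (261+242)/(2112+2276) = 503/4388 = 0.1146308.
SE = √(p̂(1−p̂)(1/n₁+1/n₂)) = √(0.1146308·0.8853692·0.000912852) = √(9.26459e-05) = 0.0096253.
z = (0.1235795 − 0.1063269)/0.0096253 = 0.0172526/0.0096253 = 1.792.

z = 1.792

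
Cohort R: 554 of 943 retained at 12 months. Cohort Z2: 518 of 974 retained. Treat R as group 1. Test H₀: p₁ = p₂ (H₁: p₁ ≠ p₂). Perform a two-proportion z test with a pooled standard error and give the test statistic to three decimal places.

p̂₁ = 554/943 ≈ 0.58749, p̂₂ = 518/974 ≈ 0.53183.
Pooled p̂ = (554+518)/(943+974) = 1072/1917 = 0.55921.
SE = √(p̂(1−p̂)(1/n₁+1/n₂)) = √(0.55921·0.44079·0.00208714) = √(0.000514468) = 0.02268.
z = (0.58749 − 0.53183)/0.02268 = 0.05566/0.02268 = 2.454.
p-value = 2·P(Z > 2.454) ≈ 0.0141.

z = 2.454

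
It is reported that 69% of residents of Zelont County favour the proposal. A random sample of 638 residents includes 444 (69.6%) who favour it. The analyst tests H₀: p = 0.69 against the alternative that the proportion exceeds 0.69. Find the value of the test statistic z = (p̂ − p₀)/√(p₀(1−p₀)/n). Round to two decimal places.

p̂ = 444/638 = 0.6959.
SE = √(p₀(1−p₀)/n) = √(0.2139/638) = 0.0183.
z = (0.6959 − 0.69)/0.0183 = 0.0059/0.0183 = 0.32.

z = 0.32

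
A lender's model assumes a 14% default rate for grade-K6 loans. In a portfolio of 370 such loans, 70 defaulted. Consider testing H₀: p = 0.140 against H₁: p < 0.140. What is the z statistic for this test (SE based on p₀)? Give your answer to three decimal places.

z = 2.727

p̂ = 70/370 = 0.18919.
Standard error under H₀: √(0.14×0.86/370) = 0.01804.
z = (0.18919 − 0.14)/0.01804 = 0.04919/0.01804 = 2.727.
p-value = P(Z < 2.727) ≈ 0.9968.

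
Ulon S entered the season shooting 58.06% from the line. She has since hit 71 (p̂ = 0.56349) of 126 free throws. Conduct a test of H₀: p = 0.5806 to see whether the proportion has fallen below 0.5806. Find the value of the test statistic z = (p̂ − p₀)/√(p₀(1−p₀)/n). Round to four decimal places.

p̂ = 71/126 = 0.563492.
Under H₀, SE = √(0.5806·0.4194/126) = √(0.00193257) = 0.043961.
z = (0.563492 − 0.5806)/0.043961 = -0.017108/0.043961 = -0.3892.
p-value = P(Z < -0.389) ≈ 0.3486.

z = -0.3892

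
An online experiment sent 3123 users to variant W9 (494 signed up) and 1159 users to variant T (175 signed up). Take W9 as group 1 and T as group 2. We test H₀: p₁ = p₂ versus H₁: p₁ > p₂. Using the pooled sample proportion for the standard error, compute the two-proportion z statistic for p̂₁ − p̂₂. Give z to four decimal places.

p̂₁ = 494/3123 ≈ 0.158181, p̂₂ = 175/1159 ≈ 0.150992.
Pooled p̂ = (494+175)/(3123+1159) = 669/4282 = 0.156235.
SE = √(0.131826 × 0.00118302) = 0.012488.
z = (0.158181 − 0.150992)/0.012488 = 0.007189/0.012488 = 0.5757.
p-value = P(Z > 0.576) ≈ 0.2824.

z = 0.5757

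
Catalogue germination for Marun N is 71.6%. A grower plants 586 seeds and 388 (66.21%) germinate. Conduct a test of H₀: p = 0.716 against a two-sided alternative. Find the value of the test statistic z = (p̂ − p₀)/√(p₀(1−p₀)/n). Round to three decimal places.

z = -2.893

p̂ = 388/586 = 0.662116.
Standard error under H₀: √(0.716×0.284/586) = 0.018628.
z = (0.662116 − 0.716)/0.018628 = -0.053884/0.018628 = -2.893.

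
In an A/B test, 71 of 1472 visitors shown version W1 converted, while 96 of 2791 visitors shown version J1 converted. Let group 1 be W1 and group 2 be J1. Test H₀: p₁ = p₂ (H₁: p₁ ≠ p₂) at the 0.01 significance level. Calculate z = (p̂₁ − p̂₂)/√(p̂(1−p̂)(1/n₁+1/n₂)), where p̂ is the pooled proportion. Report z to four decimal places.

z = 2.2142

p̂₁ = 71/1472 = 0.0482337, p̂₂ = 96/2791 = 0.0343963.
Pooled p̂ = (71+96)/(1472+2791) = 167/4263 = 0.0391743.
SE = √(p̂(1−p̂)(1/n₁+1/n₂)) = √(0.0391743·0.9608257·0.00103764) = √(3.90565e-05) = 0.0062495.
z = (0.0482337 − 0.0343963)/0.0062495 = 0.0138374/0.0062495 = 2.2142.
Two-sided p-value ≈ 2·Φ(−2.214) = 0.0268, so at α = 0.01 we fail to reject H₀.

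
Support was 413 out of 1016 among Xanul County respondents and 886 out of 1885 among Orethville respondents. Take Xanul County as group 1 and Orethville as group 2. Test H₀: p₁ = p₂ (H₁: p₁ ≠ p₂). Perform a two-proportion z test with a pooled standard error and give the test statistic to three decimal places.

p̂₁ = 413/1016 = 0.40650, p̂₂ = 886/1885 = 0.47003.
Pooled p̂ = (413+886)/(1016+1885) = 1299/2901 = 0.44778.
SE = √(p̂(1−p̂)(1/n₁+1/n₂)) = √(0.44778·0.55222·0.00151476) = √(0.000374558) = 0.01935.
z = (0.40650 − 0.47003)/0.01935 = -0.06353/0.01935 = -3.283.

z = -3.283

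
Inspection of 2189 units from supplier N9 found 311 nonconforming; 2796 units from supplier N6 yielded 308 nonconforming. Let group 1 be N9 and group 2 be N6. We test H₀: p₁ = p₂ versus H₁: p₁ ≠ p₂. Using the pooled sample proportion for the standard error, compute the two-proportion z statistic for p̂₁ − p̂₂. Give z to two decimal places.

p̂₁ = 311/2189 ≈ 0.1421, p̂₂ = 308/2796 ≈ 0.1102.
Pooled p̂ = (311+308)/(2189+2796) = 619/4985 = 0.1242.
SE = √(0.108754 × 0.000814483) = 0.0094.
z = (0.1421 − 0.1102)/0.0094 = 0.0319/0.0094 = 3.39.
Two-sided p-value ≈ 2·Φ(−3.391) = 0.0007.

z = 3.39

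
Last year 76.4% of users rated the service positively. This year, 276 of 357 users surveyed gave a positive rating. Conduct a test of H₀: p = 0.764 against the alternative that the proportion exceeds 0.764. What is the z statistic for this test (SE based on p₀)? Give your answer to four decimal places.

p̂ = 276/357 ≈ 0.773109.
SE = √(p₀(1−p₀)/n) = √(0.1803/357) = 0.022473.
z = (0.773109 − 0.764)/0.022473 = 0.009109/0.022473 = 0.4053.
p-value = P(Z > 0.405) ≈ 0.3426.

z = 0.4053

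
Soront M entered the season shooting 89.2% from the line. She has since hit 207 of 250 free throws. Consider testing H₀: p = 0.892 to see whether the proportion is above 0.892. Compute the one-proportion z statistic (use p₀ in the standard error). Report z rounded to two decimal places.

z = -3.26

p̂ = 207/250 ≈ 0.82800.
Standard error under H₀: √(0.892×0.108/250) = 0.01963.
z = (0.82800 − 0.892)/0.01963 = -0.06400/0.01963 = -3.26.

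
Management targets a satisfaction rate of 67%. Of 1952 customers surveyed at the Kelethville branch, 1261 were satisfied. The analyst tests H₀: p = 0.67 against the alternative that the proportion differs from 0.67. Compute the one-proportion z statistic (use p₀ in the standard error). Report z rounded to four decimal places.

z = -2.2547

p̂ = 1261/1952 ≈ 0.6460041.
SE = √(p₀(1−p₀)/n) = √(0.2211/1952) = 0.0106428.
z = (0.6460041 − 0.67)/0.0106428 = -0.0239959/0.0106428 = -2.2547.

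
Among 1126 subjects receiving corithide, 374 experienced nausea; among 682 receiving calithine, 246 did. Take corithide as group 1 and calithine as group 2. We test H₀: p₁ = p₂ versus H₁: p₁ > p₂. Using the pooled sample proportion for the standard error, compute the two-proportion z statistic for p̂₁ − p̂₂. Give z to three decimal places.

p̂₁ = 374/1126 ≈ 0.33215, p̂₂ = 246/682 ≈ 0.36070.
Pooled p̂ = (374+246)/(1126+682) = 620/1808 = 0.34292.
SE = √(p̂(1−p̂)(1/n₁+1/n₂)) = √(0.34292·0.65708·0.00235438) = √(0.000530502) = 0.02303.
z = (0.33215 − 0.36070)/0.02303 = -0.02855/0.02303 = -1.240.
p-value = P(Z > -1.240) ≈ 0.8925.

z = -1.240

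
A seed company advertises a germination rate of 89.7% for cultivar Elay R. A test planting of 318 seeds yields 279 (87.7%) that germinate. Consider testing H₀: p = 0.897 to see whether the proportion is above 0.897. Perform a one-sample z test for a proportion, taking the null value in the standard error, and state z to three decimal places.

p̂ = 279/318 ≈ 0.87736.
Under H₀, SE = √(0.897·0.103/318) = √(0.000290538) = 0.01705.
z = (0.87736 − 0.897)/0.01705 = -0.01964/0.01705 = -1.152.
p-value = P(Z > -1.152) ≈ 0.8754.

z = -1.152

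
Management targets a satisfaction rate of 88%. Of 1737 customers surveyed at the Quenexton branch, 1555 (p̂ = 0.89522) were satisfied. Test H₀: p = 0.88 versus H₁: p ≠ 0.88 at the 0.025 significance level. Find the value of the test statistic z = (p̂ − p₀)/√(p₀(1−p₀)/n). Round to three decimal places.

p̂ = 1555/1737 = 0.895222.
SE = √(p₀(1−p₀)/n) = √(0.1056/1737) = 0.007797.
z = (0.895222 − 0.88)/0.007797 = 0.015222/0.007797 = 1.952.
Two-sided p-value ≈ 2·Φ(−1.952) = 0.0509. With α = 0.025, fail to reject H₀.

z = 1.952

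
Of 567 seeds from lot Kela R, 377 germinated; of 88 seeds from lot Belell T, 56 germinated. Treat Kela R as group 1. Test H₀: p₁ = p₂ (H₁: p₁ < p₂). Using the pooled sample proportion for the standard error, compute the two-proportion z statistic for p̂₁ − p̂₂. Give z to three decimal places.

z = 0.526

p̂₁ = 377/567 = 0.66490, p̂₂ = 56/88 = 0.63636.
Pooled p̂ = (377+56)/(567+88) = 433/655 = 0.66107.
SE = √(0.224057 × 0.0131273) = 0.05423.
z = (0.66490 − 0.63636)/0.05423 = 0.02854/0.05423 = 0.526.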